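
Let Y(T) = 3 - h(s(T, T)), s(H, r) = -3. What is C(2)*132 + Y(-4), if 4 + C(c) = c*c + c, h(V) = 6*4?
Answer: 243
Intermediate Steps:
h(V) = 24
Y(T) = -21 (Y(T) = 3 - 1*24 = 3 - 24 = -21)
C(c) = -4 + c + c² (C(c) = -4 + (c*c + c) = -4 + (c² + c) = -4 + (c + c²) = -4 + c + c²)
C(2)*132 + Y(-4) = (-4 + 2 + 2²)*132 - 21 = (-4 + 2 + 4)*132 - 21 = 2*132 - 21 = 264 - 21 = 243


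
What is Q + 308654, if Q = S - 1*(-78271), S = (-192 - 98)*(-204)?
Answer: 446085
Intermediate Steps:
S = 59160 (S = -290*(-204) = 59160)
Q = 137431 (Q = 59160 - 1*(-78271) = 59160 + 78271 = 137431)
Q + 308654 = 137431 + 308654 = 446085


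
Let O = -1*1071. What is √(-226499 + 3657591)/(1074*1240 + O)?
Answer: 2*√857773/1330689 ≈ 0.0013920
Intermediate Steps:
O = -1071
√(-226499 + 3657591)/(1074*1240 + O) = √(-226499 + 3657591)/(1074*1240 - 1071) = √3431092/(1331760 - 1071) = (2*√857773)/1330689 = (2*√857773)*(1/1330689) = 2*√857773/1330689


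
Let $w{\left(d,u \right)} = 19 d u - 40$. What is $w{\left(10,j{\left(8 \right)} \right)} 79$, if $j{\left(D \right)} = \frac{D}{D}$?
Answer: $11850$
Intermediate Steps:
$j{\left(D \right)} = 1$
$w{\left(d,u \right)} = -40 + 19 d u$ ($w{\left(d,u \right)} = 19 d u - 40 = -40 + 19 d u$)
$w{\left(10,j{\left(8 \right)} \right)} 79 = \left(-40 + 19 \cdot 10 \cdot 1\right) 79 = \left(-40 + 190\right) 79 = 150 \cdot 79 = 11850$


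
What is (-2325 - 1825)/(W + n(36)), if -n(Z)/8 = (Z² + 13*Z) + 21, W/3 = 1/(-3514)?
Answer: 14583100/50179923 ≈ 0.29062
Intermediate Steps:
W = -3/3514 (W = 3/(-3514) = 3*(-1/3514) = -3/3514 ≈ -0.00085373)
n(Z) = -168 - 104*Z - 8*Z² (n(Z) = -8*((Z² + 13*Z) + 21) = -8*(21 + Z² + 13*Z) = -168 - 104*Z - 8*Z²)
(-2325 - 1825)/(W + n(36)) = (-2325 - 1825)/(-3/3514 + (-168 - 104*36 - 8*36²)) = -4150/(-3/3514 + (-168 - 3744 - 8*1296)) = -4150/(-3/3514 + (-168 - 3744 - 10368)) = -4150/(-3/3514 - 14280) = -4150/(-50179923/3514) = -4150*(-3514/50179923) = 14583100/50179923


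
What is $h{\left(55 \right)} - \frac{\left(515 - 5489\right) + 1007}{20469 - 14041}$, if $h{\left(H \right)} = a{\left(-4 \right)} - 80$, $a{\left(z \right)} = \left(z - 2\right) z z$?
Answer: $- \frac{1127361}{6428} \approx -175.38$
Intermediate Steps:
$a{\left(z \right)} = z^{2} \left(-2 + z\right)$ ($a{\left(z \right)} = \left(z - 2\right) z z = \left(-2 + z\right) z z = z \left(-2 + z\right) z = z^{2} \left(-2 + z\right)$)
$h{\left(H \right)} = -176$ ($h{\left(H \right)} = \left(-4\right)^{2} \left(-2 - 4\right) - 80 = 16 \left(-6\right) - 80 = -96 - 80 = -176$)
$h{\left(55 \right)} - \frac{\left(515 - 5489\right) + 1007}{20469 - 14041} = -176 - \frac{\left(515 - 5489\right) + 1007}{20469 - 14041} = -176 - \frac{-4974 + 1007}{6428} = -176 - \left(-3967\right) \frac{1}{6428} = -176 - - \frac{3967}{6428} = -176 + \frac{3967}{6428} = - \frac{1127361}{6428}$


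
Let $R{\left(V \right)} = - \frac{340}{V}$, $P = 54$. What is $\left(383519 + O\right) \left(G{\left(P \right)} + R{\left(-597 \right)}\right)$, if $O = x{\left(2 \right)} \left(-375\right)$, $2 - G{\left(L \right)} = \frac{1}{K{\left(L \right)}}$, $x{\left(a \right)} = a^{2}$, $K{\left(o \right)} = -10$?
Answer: $\frac{6088236803}{5970} \approx 1.0198 \cdot 10^{6}$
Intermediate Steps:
$G{\left(L \right)} = \frac{21}{10}$ ($G{\left(L \right)} = 2 - \frac{1}{-10} = 2 - - \frac{1}{10} = 2 + \frac{1}{10} = \frac{21}{10}$)
$O = -1500$ ($O = 2^{2} \left(-375\right) = 4 \left(-375\right) = -1500$)
$\left(383519 + O\right) \left(G{\left(P \right)} + R{\left(-597 \right)}\right) = \left(383519 - 1500\right) \left(\frac{21}{10} - \frac{340}{-597}\right) = 382019 \left(\frac{21}{10} - - \frac{340}{597}\right) = 382019 \left(\frac{21}{10} + \frac{340}{597}\right) = 382019 \cdot \frac{15937}{5970} = \frac{6088236803}{5970}$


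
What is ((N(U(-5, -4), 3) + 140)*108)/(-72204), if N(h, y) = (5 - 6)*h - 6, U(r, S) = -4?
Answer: -1242/6017 ≈ -0.20642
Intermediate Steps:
N(h, y) = -6 - h (N(h, y) = -h - 6 = -6 - h)
((N(U(-5, -4), 3) + 140)*108)/(-72204) = (((-6 - 1*(-4)) + 140)*108)/(-72204) = (((-6 + 4) + 140)*108)*(-1/72204) = ((-2 + 140)*108)*(-1/72204) = (138*108)*(-1/72204) = 14904*(-1/72204) = -1242/6017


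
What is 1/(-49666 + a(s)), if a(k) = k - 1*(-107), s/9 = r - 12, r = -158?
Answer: -1/51089 ≈ -1.9574e-5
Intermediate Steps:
s = -1530 (s = 9*(-158 - 12) = 9*(-170) = -1530)
a(k) = 107 + k (a(k) = k + 107 = 107 + k)
1/(-49666 + a(s)) = 1/(-49666 + (107 - 1530)) = 1/(-49666 - 1423) = 1/(-51089) = -1/51089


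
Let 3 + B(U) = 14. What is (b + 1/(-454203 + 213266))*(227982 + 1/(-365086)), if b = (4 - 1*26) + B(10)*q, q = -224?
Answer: -49854040488271979733/87962725582 ≈ -5.6676e+8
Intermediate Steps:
B(U) = 11 (B(U) = -3 + 14 = 11)
b = -2486 (b = (4 - 1*26) + 11*(-224) = (4 - 26) - 2464 = -22 - 2464 = -2486)
(b + 1/(-454203 + 213266))*(227982 + 1/(-365086)) = (-2486 + 1/(-454203 + 213266))*(227982 + 1/(-365086)) = (-2486 + 1/(-240937))*(227982 - 1/365086) = (-2486 - 1/240937)*(83233036451/365086) = -598969383/240937*83233036451/365086 = -49854040488271979733/87962725582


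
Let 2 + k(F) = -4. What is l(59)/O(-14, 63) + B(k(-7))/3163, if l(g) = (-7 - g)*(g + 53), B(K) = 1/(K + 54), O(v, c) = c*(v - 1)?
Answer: 17814031/2277360 ≈ 7.8222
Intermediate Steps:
k(F) = -6 (k(F) = -2 - 4 = -6)
O(v, c) = c*(-1 + v)
B(K) = 1/(54 + K)
l(g) = (-7 - g)*(53 + g)
l(59)/O(-14, 63) + B(k(-7))/3163 = (-371 - 1*59**2 - 60*59)/((63*(-1 - 14))) + 1/((54 - 6)*3163) = (-371 - 1*3481 - 3540)/((63*(-15))) + (1/3163)/48 = (-371 - 3481 - 3540)/(-945) + (1/48)*(1/3163) = -7392*(-1/945) + 1/151824 = 352/45 + 1/151824 = 17814031/2277360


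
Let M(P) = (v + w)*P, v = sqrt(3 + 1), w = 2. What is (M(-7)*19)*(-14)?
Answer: 7448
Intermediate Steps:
v = 2 (v = sqrt(4) = 2)
M(P) = 4*P (M(P) = (2 + 2)*P = 4*P)
(M(-7)*19)*(-14) = ((4*(-7))*19)*(-14) = -28*19*(-14) = -532*(-14) = 7448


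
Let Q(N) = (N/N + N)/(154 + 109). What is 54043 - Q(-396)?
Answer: 14213704/263 ≈ 54045.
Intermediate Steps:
Q(N) = 1/263 + N/263 (Q(N) = (1 + N)/263 = (1 + N)*(1/263) = 1/263 + N/263)
54043 - Q(-396) = 54043 - (1/263 + (1/263)*(-396)) = 54043 - (1/263 - 396/263) = 54043 - 1*(-395/263) = 54043 + 395/263 = 14213704/263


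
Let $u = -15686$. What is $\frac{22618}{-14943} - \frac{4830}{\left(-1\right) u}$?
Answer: $- \frac{9281753}{5095563} \approx -1.8215$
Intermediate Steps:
$\frac{22618}{-14943} - \frac{4830}{\left(-1\right) u} = \frac{22618}{-14943} - \frac{4830}{\left(-1\right) \left(-15686\right)} = 22618 \left(- \frac{1}{14943}\right) - \frac{4830}{15686} = - \frac{22618}{14943} - \frac{105}{341} = - \frac{9281753}{5095563}$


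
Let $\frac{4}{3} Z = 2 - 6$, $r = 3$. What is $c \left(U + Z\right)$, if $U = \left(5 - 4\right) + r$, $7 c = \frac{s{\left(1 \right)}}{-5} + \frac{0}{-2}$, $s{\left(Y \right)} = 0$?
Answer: $0$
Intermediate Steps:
$Z = -3$ ($Z = \frac{3 \left(2 - 6\right)}{4} = \frac{3}{4} \left(-4\right) = -3$)
$c = 0$ ($c = \frac{\frac{0}{-5} + \frac{0}{-2}}{7} = \frac{0 \left(- \frac{1}{5}\right) + 0 \left(- \frac{1}{2}\right)}{7} = \frac{0 + 0}{7} = \frac{1}{7} \cdot 0 = 0$)
$U = 4$ ($U = \left(5 - 4\right) + 3 = 1 + 3 = 4$)
$c \left(U + Z\right) = 0 \left(4 - 3\right) = 0 \cdot 1 = 0$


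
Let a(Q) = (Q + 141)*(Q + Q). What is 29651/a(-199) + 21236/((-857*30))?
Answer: 683707/1491180 ≈ 0.45850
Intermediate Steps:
a(Q) = 2*Q*(141 + Q) (a(Q) = (141 + Q)*(2*Q) = 2*Q*(141 + Q))
29651/a(-199) + 21236/((-857*30)) = 29651/((2*(-199)*(141 - 199))) + 21236/((-857*30)) = 29651/((2*(-199)*(-58))) + 21236/(-25710) = 29651/23084 + 21236*(-1/25710) = 29651*(1/23084) - 10618/12855 = 149/116 - 10618/12855 = 683707/1491180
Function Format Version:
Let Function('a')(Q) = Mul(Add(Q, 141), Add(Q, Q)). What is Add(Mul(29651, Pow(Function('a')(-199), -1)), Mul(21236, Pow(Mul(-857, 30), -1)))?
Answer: Rational(683707, 1491180) ≈ 0.45850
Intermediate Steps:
Function('a')(Q) = Mul(2, Q, Add(141, Q)) (Function('a')(Q) = Mul(Add(141, Q), Mul(2, Q)) = Mul(2, Q, Add(141, Q)))
Add(Mul(29651, Pow(Function('a')(-199), -1)), Mul(21236, Pow(Mul(-857, 30), -1))) = Add(Mul(29651, Pow(Mul(2, -199, Add(141, -199)), -1)), Mul(21236, Pow(Mul(-857, 30), -1))) = Add(Mul(29651, Pow(Mul(2, -199, -58), -1)), Mul(21236, Pow(-25710, -1))) = Add(Mul(29651, Pow(23084, -1)), Mul(21236, Rational(-1, 25710))) = Add(Mul(29651, Rational(1, 23084)), Rational(-10618, 12855)) = Add(Rational(149, 116), Rational(-10618, 12855)) = Rational(683707, 1491180)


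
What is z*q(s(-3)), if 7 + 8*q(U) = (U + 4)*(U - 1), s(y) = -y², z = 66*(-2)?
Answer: -1419/2 ≈ -709.50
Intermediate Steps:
z = -132
q(U) = -7/8 + (-1 + U)*(4 + U)/8 (q(U) = -7/8 + ((U + 4)*(U - 1))/8 = -7/8 + ((4 + U)*(-1 + U))/8 = -7/8 + ((-1 + U)*(4 + U))/8 = -7/8 + (-1 + U)*(4 + U)/8)
z*q(s(-3)) = -132*(-11/8 + (-1*(-3)²)²/8 + 3*(-1*(-3)²)/8) = -132*(-11/8 + (-1*9)²/8 + 3*(-1*9)/8) = -132*(-11/8 + (⅛)*(-9)² + (3/8)*(-9)) = -132*(-11/8 + (⅛)*81 - 27/8) = -132*(-11/8 + 81/8 - 27/8) = -132*43/8 = -1419/2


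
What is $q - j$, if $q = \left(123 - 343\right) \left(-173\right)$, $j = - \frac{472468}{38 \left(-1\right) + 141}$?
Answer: $\frac{4392648}{103} \approx 42647.0$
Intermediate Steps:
$j = - \frac{472468}{103}$ ($j = - \frac{472468}{-38 + 141} = - \frac{472468}{103} \approx -4587.1$)
$q = 38060$ ($q = \left(-220\right) \left(-173\right) = 38060$)
$q - j = 38060 - - \frac{472468}{103} = 38060 + \frac{472468}{103} = \frac{4392648}{103}$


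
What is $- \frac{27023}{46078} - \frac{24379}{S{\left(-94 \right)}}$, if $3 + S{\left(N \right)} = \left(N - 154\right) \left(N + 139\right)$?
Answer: $\frac{821677813}{514368714} \approx 1.5974$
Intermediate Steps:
$S{\left(N \right)} = -3 + \left(-154 + N\right) \left(139 + N\right)$ ($S{\left(N \right)} = -3 + \left(N - 154\right) \left(N + 139\right) = -3 + \left(-154 + N\right) \left(139 + N\right)$)
$- \frac{27023}{46078} - \frac{24379}{S{\left(-94 \right)}} = - \frac{27023}{46078} - \frac{24379}{-21409 + \left(-94\right)^{2} - -1410} = \left(-27023\right) \frac{1}{46078} - \frac{24379}{-21409 + 8836 + 1410} = - \frac{27023}{46078} - \frac{24379}{-11163} = - \frac{27023}{46078} - - \frac{24379}{11163} = - \frac{27023}{46078} + \frac{24379}{11163} = \frac{821677813}{514368714}$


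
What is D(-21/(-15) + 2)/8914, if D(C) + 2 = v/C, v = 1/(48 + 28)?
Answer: -2579/11516888 ≈ -0.00022393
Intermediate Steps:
v = 1/76 ≈ 0.013158
D(C) = -2 + 1/(76*C)
D(-21/(-15) + 2)/8914 = (-2 + 1/(76*(-21/(-15) + 2)))/8914 = (-2 + 1/(76*(-21*(-1/15) + 2)))*(1/8914) = (-2 + 1/(76*(7/5 + 2)))*(1/8914) = (-2 + 1/(76*(17/5)))*(1/8914) = (-2 + (1/76)*(5/17))*(1/8914) = (-2 + 5/1292)*(1/8914) = -2579/1292*1/8914 = -2579/11516888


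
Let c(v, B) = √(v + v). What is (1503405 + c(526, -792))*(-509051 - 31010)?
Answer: -811930407705 - 1080122*√263 ≈ -8.1195e+11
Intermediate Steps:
c(v, B) = √2*√v (c(v, B) = √(2*v) = √2*√v)
(1503405 + c(526, -792))*(-509051 - 31010) = (1503405 + √2*√526)*(-509051 - 31010) = (1503405 + 2*√263)*(-540061) = -811930407705 - 1080122*√263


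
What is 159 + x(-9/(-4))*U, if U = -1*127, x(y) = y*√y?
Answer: -2157/8 ≈ -269.63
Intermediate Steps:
x(y) = y^(3/2)
U = -127
159 + x(-9/(-4))*U = 159 + (-9/(-4))^(3/2)*(-127) = 159 + (-9*(-¼))^(3/2)*(-127) = 159 + (9/4)^(3/2)*(-127) = 159 + (27/8)*(-127) = 159 - 3429/8 = -2157/8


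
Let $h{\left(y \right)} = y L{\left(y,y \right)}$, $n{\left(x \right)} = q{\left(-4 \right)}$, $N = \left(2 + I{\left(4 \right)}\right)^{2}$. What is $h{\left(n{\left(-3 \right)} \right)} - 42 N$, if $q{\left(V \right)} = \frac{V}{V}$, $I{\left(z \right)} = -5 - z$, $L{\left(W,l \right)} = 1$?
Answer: $-2057$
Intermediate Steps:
$q{\left(V \right)} = 1$
$N = 49$ ($N = \left(2 - 9\right)^{2} = \left(-7\right)^{2} = 49$)
$n{\left(x \right)} = 1$
$h{\left(y \right)} = y$ ($h{\left(y \right)} = y 1 = y$)
$h{\left(n{\left(-3 \right)} \right)} - 42 N = 1 - 2058 = -2057$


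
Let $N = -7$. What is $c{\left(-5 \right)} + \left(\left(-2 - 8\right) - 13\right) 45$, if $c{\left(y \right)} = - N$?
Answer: $-1028$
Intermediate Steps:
$c{\left(y \right)} = 7$ ($c{\left(y \right)} = \left(-1\right) \left(-7\right) = 7$)
$c{\left(-5 \right)} + \left(\left(-2 - 8\right) - 13\right) 45 = 7 + \left(\left(-2 - 8\right) - 13\right) 45 = 7 + \left(-10 - 13\right) 45 = 7 - 1035 = -1028$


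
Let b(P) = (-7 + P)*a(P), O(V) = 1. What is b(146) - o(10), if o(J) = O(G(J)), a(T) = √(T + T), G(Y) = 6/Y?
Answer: -1 + 278*√73 ≈ 2374.2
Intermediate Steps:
a(T) = √2*√T (a(T) = √(2*T) = √2*√T)
b(P) = √2*√P*(-7 + P) (b(P) = (-7 + P)*(√2*√P) = √2*√P*(-7 + P))
o(J) = 1
b(146) - o(10) = √2*√146*(-7 + 146) - 1*1 = √2*√146*139 - 1 = 278*√73 - 1 = -1 + 278*√73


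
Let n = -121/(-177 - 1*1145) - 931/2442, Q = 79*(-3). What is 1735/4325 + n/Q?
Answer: 66575792984/165455640405 ≈ 0.40238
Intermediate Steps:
Q = -237
n = -233825/807081 (n = -121/(-177 - 1145) - 931*1/2442 = -121/(-1322) - 931/2442 = -121*(-1/1322) - 931/2442 = 121/1322 - 931/2442 = -233825/807081 ≈ -0.28972)
1735/4325 + n/Q = 1735/4325 - 233825/807081/(-237) = 1735*(1/4325) - 233825/807081*(-1/237) = 347/865 + 233825/191278197 = 66575792984/165455640405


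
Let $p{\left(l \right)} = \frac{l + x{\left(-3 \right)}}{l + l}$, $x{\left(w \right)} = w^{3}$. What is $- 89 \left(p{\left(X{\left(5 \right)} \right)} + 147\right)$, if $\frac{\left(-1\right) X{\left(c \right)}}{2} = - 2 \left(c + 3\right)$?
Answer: $- \frac{837757}{64} \approx -13090.0$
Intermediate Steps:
$X{\left(c \right)} = 12 + 4 c$ ($X{\left(c \right)} = - 2 \left(- 2 \left(c + 3\right)\right) = - 2 \left(- 2 \left(3 + c\right)\right) = - 2 \left(-6 - 2 c\right) = 12 + 4 c$)
$p{\left(l \right)} = \frac{-27 + l}{2 l}$ ($p{\left(l \right)} = \frac{l + \left(-3\right)^{3}}{l + l} = \frac{l - 27}{2 l} = \left(-27 + l\right) \frac{1}{2 l} = \frac{-27 + l}{2 l}$)
$- 89 \left(p{\left(X{\left(5 \right)} \right)} + 147\right) = - 89 \left(\frac{-27 + \left(12 + 4 \cdot 5\right)}{2 \left(12 + 4 \cdot 5\right)} + 147\right) = - 89 \left(\frac{-27 + \left(12 + 20\right)}{2 \left(12 + 20\right)} + 147\right) = - 89 \left(\frac{-27 + 32}{2 \cdot 32} + 147\right) = - 89 \left(\frac{1}{2} \cdot \frac{1}{32} \cdot 5 + 147\right) = - 89 \left(\frac{5}{64} + 147\right) = \left(-89\right) \frac{9413}{64} = - \frac{837757}{64}$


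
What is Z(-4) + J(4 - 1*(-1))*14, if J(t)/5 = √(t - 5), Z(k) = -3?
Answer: -3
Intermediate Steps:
J(t) = 5*√(-5 + t) (J(t) = 5*√(t - 5) = 5*√(-5 + t))
Z(-4) + J(4 - 1*(-1))*14 = -3 + (5*√(-5 + (4 - 1*(-1))))*14 = -3 + (5*√(-5 + (4 + 1)))*14 = -3 + (5*√(-5 + 5))*14 = -3 + (5*√0)*14 = -3 + (5*0)*14 = -3 + 0*14 = -3 + 0 = -3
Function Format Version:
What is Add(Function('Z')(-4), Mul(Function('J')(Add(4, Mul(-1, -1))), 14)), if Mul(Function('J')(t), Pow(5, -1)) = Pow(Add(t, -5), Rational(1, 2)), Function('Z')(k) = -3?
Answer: -3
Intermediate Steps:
Function('J')(t) = Mul(5, Pow(Add(-5, t), Rational(1, 2))) (Function('J')(t) = Mul(5, Pow(Add(t, -5), Rational(1, 2))) = Mul(5, Pow(Add(-5, t), Rational(1, 2))))
Add(Function('Z')(-4), Mul(Function('J')(Add(4, Mul(-1, -1))), 14)) = Add(-3, Mul(Mul(5, Pow(Add(-5, Add(4, Mul(-1, -1))), Rational(1, 2))), 14)) = Add(-3, Mul(Mul(5, Pow(Add(-5, Add(4, 1)), Rational(1, 2))), 14)) = Add(-3, Mul(Mul(5, Pow(Add(-5, 5), Rational(1, 2))), 14)) = Add(-3, Mul(Mul(5, Pow(0, Rational(1, 2))), 14)) = Add(-3, Mul(Mul(5, 0), 14)) = Add(-3, Mul(0, 14)) = Add(-3, 0) = -3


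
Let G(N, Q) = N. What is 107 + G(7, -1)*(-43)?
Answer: -194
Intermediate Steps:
107 + G(7, -1)*(-43) = 107 + 7*(-43) = 107 - 301 = -194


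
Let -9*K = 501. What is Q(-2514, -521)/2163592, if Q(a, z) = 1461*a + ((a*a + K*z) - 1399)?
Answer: 1003067/811347 ≈ 1.2363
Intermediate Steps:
K = -167/3 (K = -1/9*501 = -167/3 ≈ -55.667)
Q(a, z) = -1399 + a**2 + 1461*a - 167*z/3 (Q(a, z) = 1461*a + ((a*a - 167*z/3) - 1399) = 1461*a + ((a**2 - 167*z/3) - 1399) = 1461*a + (-1399 + a**2 - 167*z/3) = -1399 + a**2 + 1461*a - 167*z/3)
Q(-2514, -521)/2163592 = (-1399 + (-2514)**2 + 1461*(-2514) - 167/3*(-521))/2163592 = (-1399 + 6320196 - 3672954 + 87007/3)*(1/2163592) = (8024536/3)*(1/2163592) = 1003067/811347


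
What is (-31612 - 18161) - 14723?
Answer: -64496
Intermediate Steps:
(-31612 - 18161) - 14723 = -49773 - 14723 = -64496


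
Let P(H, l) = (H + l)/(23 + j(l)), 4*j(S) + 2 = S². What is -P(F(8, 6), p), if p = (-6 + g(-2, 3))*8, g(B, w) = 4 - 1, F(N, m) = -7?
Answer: 62/333 ≈ 0.18619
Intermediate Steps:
g(B, w) = 3
j(S) = -½ + S²/4
p = -24 (p = (-6 + 3)*8 = -3*8 = -24)
P(H, l) = (H + l)/(45/2 + l²/4) (P(H, l) = (H + l)/(23 + (-½ + l²/4)) = (H + l)/(45/2 + l²/4))
-P(F(8, 6), p) = -4*(-7 - 24)/(90 + (-24)²) = -4*(-31)/(90 + 576) = -4*(-31)/666 = -1*(-62/333) = 62/333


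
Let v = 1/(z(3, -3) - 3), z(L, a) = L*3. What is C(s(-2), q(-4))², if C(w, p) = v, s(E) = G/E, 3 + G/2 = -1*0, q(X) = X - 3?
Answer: 1/36 ≈ 0.027778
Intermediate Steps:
q(X) = -3 + X
G = -6 (G = -6 + 2*(-1*0) = -6 + 2*0 = -6 + 0 = -6)
z(L, a) = 3*L
s(E) = -6/E
v = ⅙ (v = 1/(3*3 - 3) = 1/(9 - 3) = 1/6 = ⅙ ≈ 0.16667)
C(w, p) = ⅙
C(s(-2), q(-4))² = (⅙)² = 1/36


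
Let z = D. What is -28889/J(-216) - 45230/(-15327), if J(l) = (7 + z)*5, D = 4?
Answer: -440294053/842985 ≈ -522.30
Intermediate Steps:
z = 4
J(l) = 55 (J(l) = (7 + 4)*5 = 11*5 = 55)
-28889/J(-216) - 45230/(-15327) = -28889/55 - 45230/(-15327) = -28889*1/55 - 45230*(-1/15327) = -28889/55 + 45230/15327 = -440294053/842985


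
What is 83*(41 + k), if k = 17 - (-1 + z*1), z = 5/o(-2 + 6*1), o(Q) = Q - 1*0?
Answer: 19173/4 ≈ 4793.3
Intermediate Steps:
o(Q) = Q (o(Q) = Q + 0 = Q)
z = 5/4 (z = 5/(-2 + 6*1) = 5/(-2 + 6) = 5/4 ≈ 1.2500)
k = 67/4 (k = 17 - (-1 + (5/4)*1) = 17 - (-1 + 5/4) = 17 - 1*¼ = 17 - ¼ = 67/4 ≈ 16.750)
83*(41 + k) = 83*(41 + 67/4) = 83*(231/4) = 19173/4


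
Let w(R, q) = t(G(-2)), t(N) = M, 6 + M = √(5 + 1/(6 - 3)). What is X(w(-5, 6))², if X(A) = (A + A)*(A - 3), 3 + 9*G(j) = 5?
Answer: 169936/9 - 28480*√3/3 ≈ 2438.8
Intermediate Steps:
G(j) = 2/9 (G(j) = -⅓ + (⅑)*5 = -⅓ + 5/9 = 2/9)
M = -6 + 4*√3/3 (M = -6 + √(5 + 1/(6 - 3)) = -6 + √(5 + 1/3) = -6 + √(5 + ⅓) = -6 + √(16/3) = -6 + 4*√3/3 ≈ -3.6906)
t(N) = -6 + 4*√3/3
w(R, q) = -6 + 4*√3/3
X(A) = 2*A*(-3 + A) (X(A) = (2*A)*(-3 + A) = 2*A*(-3 + A))
X(w(-5, 6))² = (2*(-6 + 4*√3/3)*(-3 + (-6 + 4*√3/3)))² = (2*(-6 + 4*√3/3)*(-9 + 4*√3/3))² = (2*(-9 + 4*√3/3)*(-6 + 4*√3/3))² = 4*(-9 + 4*√3/3)²*(-6 + 4*√3/3)²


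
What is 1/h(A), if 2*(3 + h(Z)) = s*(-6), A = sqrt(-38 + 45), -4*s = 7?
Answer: 4/9 ≈ 0.44444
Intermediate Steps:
s = -7/4 (s = -1/4*7 = -7/4 ≈ -1.7500)
A = sqrt(7) ≈ 2.6458
h(Z) = 9/4 (h(Z) = -3 + (-7/4*(-6))/2 = -3 + (1/2)*(21/2) = -3 + 21/4 = 9/4)
1/h(A) = 1/(9/4) = 4/9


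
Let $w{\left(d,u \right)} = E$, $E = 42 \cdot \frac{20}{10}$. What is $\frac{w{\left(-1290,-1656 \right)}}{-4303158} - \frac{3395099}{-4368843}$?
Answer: $\frac{2434880073305}{3133303617699} \approx 0.7771$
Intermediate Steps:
$E = 84$ ($E = 42 \cdot 20 \cdot \frac{1}{10} = 42 \cdot 2 = 84$)
$w{\left(d,u \right)} = 84$
$\frac{w{\left(-1290,-1656 \right)}}{-4303158} - \frac{3395099}{-4368843} = \frac{84}{-4303158} - \frac{3395099}{-4368843} = 84 \left(- \frac{1}{4303158}\right) - - \frac{3395099}{4368843} = - \frac{14}{717193} + \frac{3395099}{4368843} = \frac{2434880073305}{3133303617699}$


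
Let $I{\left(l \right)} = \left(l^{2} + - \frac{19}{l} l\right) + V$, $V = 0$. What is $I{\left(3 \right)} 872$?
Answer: $-8720$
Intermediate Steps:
$I{\left(l \right)} = -19 + l^{2}$ ($I{\left(l \right)} = \left(l^{2} + - \frac{19}{l} l\right) + 0 = \left(l^{2} - 19\right) + 0 = \left(-19 + l^{2}\right) + 0 = -19 + l^{2}$)
$I{\left(3 \right)} 872 = \left(-19 + 3^{2}\right) 872 = \left(-19 + 9\right) 872 = \left(-10\right) 872 = -8720$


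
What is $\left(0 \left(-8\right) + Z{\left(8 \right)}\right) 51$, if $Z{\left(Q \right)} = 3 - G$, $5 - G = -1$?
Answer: $-153$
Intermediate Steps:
$G = 6$ ($G = 5 - -1 = 5 + 1 = 6$)
$Z{\left(Q \right)} = -3$ ($Z{\left(Q \right)} = 3 - 6 = -3$)
$\left(0 \left(-8\right) + Z{\left(8 \right)}\right) 51 = \left(0 \left(-8\right) - 3\right) 51 = \left(0 - 3\right) 51 = \left(-3\right) 51 = -153$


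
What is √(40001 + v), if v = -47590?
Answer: I*√7589 ≈ 87.115*I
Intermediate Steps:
√(40001 + v) = √(40001 - 47590) = √(-7589) = I*√7589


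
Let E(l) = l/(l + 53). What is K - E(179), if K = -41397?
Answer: -9604283/232 ≈ -41398.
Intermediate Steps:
E(l) = l/(53 + l)
K - E(179) = -41397 - 179/(53 + 179) = -41397 - 179/232 = -9604283/232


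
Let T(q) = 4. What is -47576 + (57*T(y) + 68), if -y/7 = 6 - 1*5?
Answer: -47280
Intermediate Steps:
y = -7 (y = -7*(6 - 1*5) = -7*(6 - 5) = -7*1 = -7)
-47576 + (57*T(y) + 68) = -47576 + (57*4 + 68) = -47576 + (228 + 68) = -47576 + 296 = -47280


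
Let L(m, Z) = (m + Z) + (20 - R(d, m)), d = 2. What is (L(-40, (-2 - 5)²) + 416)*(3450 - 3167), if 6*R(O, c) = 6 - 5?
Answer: 755327/6 ≈ 1.2589e+5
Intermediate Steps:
R(O, c) = ⅙ (R(O, c) = (6 - 5)/6 = (⅙)*1 = ⅙)
L(m, Z) = 119/6 + Z + m (L(m, Z) = (m + Z) + (20 - 1*⅙) = (Z + m) + (20 - ⅙) = (Z + m) + 119/6 = 119/6 + Z + m)
(L(-40, (-2 - 5)²) + 416)*(3450 - 3167) = ((119/6 + (-2 - 5)² - 40) + 416)*(3450 - 3167) = ((119/6 + (-7)² - 40) + 416)*283 = ((119/6 + 49 - 40) + 416)*283 = (173/6 + 416)*283 = (2669/6)*283 = 755327/6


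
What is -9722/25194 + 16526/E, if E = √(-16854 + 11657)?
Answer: -4861/12597 - 16526*I*√5197/5197 ≈ -0.38589 - 229.24*I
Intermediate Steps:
E = I*√5197 (E = √(-5197) = I*√5197 ≈ 72.09*I)
-9722/25194 + 16526/E = -9722/25194 + 16526/((I*√5197)) = -9722*1/25194 + 16526*(-I*√5197/5197) = -4861/12597 - 16526*I*√5197/5197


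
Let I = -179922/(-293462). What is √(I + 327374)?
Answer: √7048370955013505/146731 ≈ 572.17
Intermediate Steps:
I = 89961/146731 (I = -179922*(-1/293462) = 89961/146731 ≈ 0.61310)
√(I + 327374) = √(89961/146731 + 327374) = √(48036004355/146731) = √7048370955013505/146731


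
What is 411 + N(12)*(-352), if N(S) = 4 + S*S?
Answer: -51685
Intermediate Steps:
N(S) = 4 + S²
411 + N(12)*(-352) = 411 + (4 + 12²)*(-352) = 411 + (4 + 144)*(-352) = 411 + 148*(-352) = 411 - 52096 = -51685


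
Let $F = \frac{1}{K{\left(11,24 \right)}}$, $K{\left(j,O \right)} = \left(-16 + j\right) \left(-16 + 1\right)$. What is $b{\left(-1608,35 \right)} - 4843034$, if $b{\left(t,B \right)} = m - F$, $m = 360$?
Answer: $- \frac{363200551}{75} \approx -4.8427 \cdot 10^{6}$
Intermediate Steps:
$K{\left(j,O \right)} = 240 - 15 j$ ($K{\left(j,O \right)} = \left(-16 + j\right) \left(-15\right) = 240 - 15 j$)
$F = \frac{1}{75}$ ($F = \frac{1}{240 - 165} = \frac{1}{75} \approx 0.013333$)
$b{\left(t,B \right)} = \frac{26999}{75}$ ($b{\left(t,B \right)} = 360 - \frac{1}{75} = \frac{26999}{75}$)
$b{\left(-1608,35 \right)} - 4843034 = \frac{26999}{75} - 4843034 = - \frac{363200551}{75}$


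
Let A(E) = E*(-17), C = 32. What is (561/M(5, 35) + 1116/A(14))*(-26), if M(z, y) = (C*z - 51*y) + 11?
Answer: 4191941/32011 ≈ 130.95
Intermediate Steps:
M(z, y) = 11 - 51*y + 32*z (M(z, y) = (32*z - 51*y) + 11 = (-51*y + 32*z) + 11 = 11 - 51*y + 32*z)
A(E) = -17*E
(561/M(5, 35) + 1116/A(14))*(-26) = (561/(11 - 51*35 + 32*5) + 1116/((-17*14)))*(-26) = (561/(11 - 1785 + 160) + 1116/(-238))*(-26) = (561/(-1614) + 1116*(-1/238))*(-26) = (561*(-1/1614) - 558/119)*(-26) = (-187/538 - 558/119)*(-26) = -322457/64022*(-26) = 4191941/32011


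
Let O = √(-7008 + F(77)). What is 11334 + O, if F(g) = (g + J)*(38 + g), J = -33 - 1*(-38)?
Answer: 11334 + √2422 ≈ 11383.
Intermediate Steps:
J = 5 (J = -33 + 38 = 5)
F(g) = (5 + g)*(38 + g) (F(g) = (g + 5)*(38 + g) = (5 + g)*(38 + g))
O = √2422 (O = √(-7008 + (190 + 77² + 43*77)) = √(-7008 + (190 + 5929 + 3311)) = √(-7008 + 9430) = √2422 ≈ 49.214)
11334 + O = 11334 + √2422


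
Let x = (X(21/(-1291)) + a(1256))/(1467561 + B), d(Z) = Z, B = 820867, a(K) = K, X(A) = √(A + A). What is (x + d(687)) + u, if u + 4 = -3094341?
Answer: -1769903397092/572107 + I*√54222/2954360548 ≈ -3.0937e+6 + 7.8818e-8*I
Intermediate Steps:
X(A) = √2*√A (X(A) = √(2*A) = √2*√A)
u = -3094345 (u = -4 - 3094341 = -3094345)
x = 314/572107 + I*√54222/2954360548 (x = (√2*√(21/(-1291)) + 1256)/(1467561 + 820867) = (√2*√(21*(-1/1291)) + 1256)/2288428 = (√2*√(-21/1291) + 1256)*(1/2288428) = (√2*(I*√27111/1291) + 1256)*(1/2288428) = (I*√54222/1291 + 1256)*(1/2288428) = (1256 + I*√54222/1291)*(1/2288428) = 314/572107 + I*√54222/2954360548 ≈ 0.00054885 + 7.8818e-8*I)
(x + d(687)) + u = ((314/572107 + I*√54222/2954360548) + 687) - 3094345 = (393037823/572107 + I*√54222/2954360548) - 3094345 = -1769903397092/572107 + I*√54222/2954360548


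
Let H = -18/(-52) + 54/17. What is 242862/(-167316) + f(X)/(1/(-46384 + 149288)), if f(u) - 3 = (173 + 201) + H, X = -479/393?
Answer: 241318835330735/6162806 ≈ 3.9157e+7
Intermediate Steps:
X = -479/393 (X = -479*1/393 = -479/393 ≈ -1.2188)
H = 1557/442 (H = -18*(-1/52) + 54*(1/17) = 9/26 + 54/17 = 1557/442 ≈ 3.5226)
f(u) = 168191/442 (f(u) = 3 + ((173 + 201) + 1557/442) = 3 + (374 + 1557/442) = 3 + 166865/442 = 168191/442)
242862/(-167316) + f(X)/(1/(-46384 + 149288)) = 242862/(-167316) + 168191/(442*(1/(-46384 + 149288))) = 242862*(-1/167316) + 168191/(442*(1/102904)) = -40477/27886 + 168191/(442*(1/102904)) = -40477/27886 + (168191/442)*102904 = -40477/27886 + 8653763332/221 = 241318835330735/6162806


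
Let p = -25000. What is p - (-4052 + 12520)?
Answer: -33468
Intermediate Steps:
p - (-4052 + 12520) = -25000 - (-4052 + 12520) = -25000 - 1*8468 = -25000 - 8468 = -33468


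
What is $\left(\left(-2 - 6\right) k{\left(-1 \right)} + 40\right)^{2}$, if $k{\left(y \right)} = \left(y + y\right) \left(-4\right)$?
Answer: $576$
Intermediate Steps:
$k{\left(y \right)} = - 8 y$ ($k{\left(y \right)} = 2 y \left(-4\right) = - 8 y$)
$\left(\left(-2 - 6\right) k{\left(-1 \right)} + 40\right)^{2} = \left(\left(-2 - 6\right) \left(\left(-8\right) \left(-1\right)\right) + 40\right)^{2} = \left(\left(-8\right) 8 + 40\right)^{2} = \left(-64 + 40\right)^{2} = \left(-24\right)^{2} = 576$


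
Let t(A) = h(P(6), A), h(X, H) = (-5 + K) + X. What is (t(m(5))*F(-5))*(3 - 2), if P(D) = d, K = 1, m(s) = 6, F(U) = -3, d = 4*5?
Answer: -48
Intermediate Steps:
d = 20
P(D) = 20
h(X, H) = -4 + X (h(X, H) = (-5 + 1) + X = -4 + X)
t(A) = 16 (t(A) = -4 + 20 = 16)
(t(m(5))*F(-5))*(3 - 2) = (16*(-3))*(3 - 2) = -48*1 = -48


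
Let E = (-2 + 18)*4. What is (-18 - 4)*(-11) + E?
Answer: 306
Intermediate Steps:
E = 64 (E = 16*4 = 64)
(-18 - 4)*(-11) + E = (-18 - 4)*(-11) + 64 = -22*(-11) + 64 = 242 + 64 = 306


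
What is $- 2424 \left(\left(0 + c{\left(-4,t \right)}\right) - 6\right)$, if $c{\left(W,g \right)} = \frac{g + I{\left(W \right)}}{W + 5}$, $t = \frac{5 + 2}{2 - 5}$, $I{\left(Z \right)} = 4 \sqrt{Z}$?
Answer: $20200 - 19392 i \approx 20200.0 - 19392.0 i$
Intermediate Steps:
$t = - \frac{7}{3}$ ($t = \frac{7}{-3} = 7 \left(- \frac{1}{3}\right) = - \frac{7}{3} \approx -2.3333$)
$c{\left(W,g \right)} = \frac{g + 4 \sqrt{W}}{5 + W}$ ($c{\left(W,g \right)} = \frac{g + 4 \sqrt{W}}{W + 5} = \frac{g + 4 \sqrt{W}}{5 + W}$)
$- 2424 \left(\left(0 + c{\left(-4,t \right)}\right) - 6\right) = - 2424 \left(\left(0 + \frac{- \frac{7}{3} + 4 \sqrt{-4}}{5 - 4}\right) - 6\right) = - 2424 \left(\left(0 + \frac{- \frac{7}{3} + 4 \cdot 2 i}{1}\right) - 6\right) = - 2424 \left(\left(0 + 1 \left(- \frac{7}{3} + 8 i\right)\right) - 6\right) = - 2424 \left(\left(0 - \left(\frac{7}{3} - 8 i\right)\right) - 6\right) = - 2424 \left(\left(- \frac{7}{3} + 8 i\right) - 6\right) = - 2424 \left(- \frac{25}{3} + 8 i\right) = 20200 - 19392 i$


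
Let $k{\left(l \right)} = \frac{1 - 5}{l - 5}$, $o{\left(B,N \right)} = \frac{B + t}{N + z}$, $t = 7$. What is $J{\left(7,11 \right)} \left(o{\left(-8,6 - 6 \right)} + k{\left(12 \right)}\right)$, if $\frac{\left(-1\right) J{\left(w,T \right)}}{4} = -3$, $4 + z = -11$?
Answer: $- \frac{212}{35} \approx -6.0571$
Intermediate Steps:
$z = -15$ ($z = -4 - 11 = -15$)
$J{\left(w,T \right)} = 12$ ($J{\left(w,T \right)} = \left(-4\right) \left(-3\right) = 12$)
$o{\left(B,N \right)} = \frac{7 + B}{-15 + N}$ ($o{\left(B,N \right)} = \frac{B + 7}{N - 15} = \frac{7 + B}{-15 + N}$)
$k{\left(l \right)} = - \frac{4}{-5 + l}$
$J{\left(7,11 \right)} \left(o{\left(-8,6 - 6 \right)} + k{\left(12 \right)}\right) = 12 \left(\frac{7 - 8}{-15 + \left(6 - 6\right)} - \frac{4}{-5 + 12}\right) = 12 \left(\frac{1}{-15 + \left(6 - 6\right)} \left(-1\right) - \frac{4}{7}\right) = 12 \left(\frac{1}{-15 + 0} \left(-1\right) - \frac{4}{7}\right) = 12 \left(\frac{1}{-15} \left(-1\right) - \frac{4}{7}\right) = 12 \left(\left(- \frac{1}{15}\right) \left(-1\right) - \frac{4}{7}\right) = 12 \left(\frac{1}{15} - \frac{4}{7}\right) = 12 \left(- \frac{53}{105}\right) = - \frac{212}{35}$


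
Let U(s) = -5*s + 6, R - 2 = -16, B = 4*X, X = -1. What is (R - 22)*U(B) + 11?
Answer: -925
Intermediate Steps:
B = -4 (B = 4*(-1) = -4)
R = -14 (R = 2 - 16 = -14)
U(s) = 6 - 5*s
(R - 22)*U(B) + 11 = (-14 - 22)*(6 - 5*(-4)) + 11 = -36*(6 + 20) + 11 = -36*26 + 11 = -936 + 11 = -925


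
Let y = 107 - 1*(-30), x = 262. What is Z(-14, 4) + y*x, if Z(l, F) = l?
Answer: 35880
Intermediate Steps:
y = 137 (y = 107 + 30 = 137)
Z(-14, 4) + y*x = -14 + 137*262 = -14 + 35894 = 35880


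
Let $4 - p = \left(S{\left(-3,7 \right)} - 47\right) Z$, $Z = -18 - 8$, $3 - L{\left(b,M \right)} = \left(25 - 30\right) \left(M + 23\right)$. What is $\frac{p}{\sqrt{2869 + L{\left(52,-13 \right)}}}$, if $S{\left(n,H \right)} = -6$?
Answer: $- \frac{229 \sqrt{2922}}{487} \approx -25.418$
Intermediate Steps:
$L{\left(b,M \right)} = 118 + 5 M$ ($L{\left(b,M \right)} = 3 - \left(25 - 30\right) \left(M + 23\right) = 3 - - 5 \left(23 + M\right) = 3 - \left(-115 - 5 M\right) = 3 + \left(115 + 5 M\right) = 118 + 5 M$)
$Z = -26$
$p = -1374$ ($p = 4 - \left(-6 - 47\right) \left(-26\right) = 4 - \left(-53\right) \left(-26\right) = 4 - 1378 = -1374$)
$\frac{p}{\sqrt{2869 + L{\left(52,-13 \right)}}} = - \frac{1374}{\sqrt{2869 + \left(118 + 5 \left(-13\right)\right)}} = - \frac{1374}{\sqrt{2869 + \left(118 - 65\right)}} = - \frac{1374}{\sqrt{2869 + 53}} = - \frac{1374}{\sqrt{2922}} = - 1374 \frac{\sqrt{2922}}{2922} = - \frac{229 \sqrt{2922}}{487}$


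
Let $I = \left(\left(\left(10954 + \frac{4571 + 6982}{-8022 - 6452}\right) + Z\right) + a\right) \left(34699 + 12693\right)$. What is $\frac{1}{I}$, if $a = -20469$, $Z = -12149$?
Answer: $- \frac{7237}{7430503744144} \approx -9.7396 \cdot 10^{-10}$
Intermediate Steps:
$I = - \frac{7430503744144}{7237}$ ($I = \left(\left(\left(10954 + \frac{4571 + 6982}{-8022 - 6452}\right) - 12149\right) - 20469\right) \left(34699 + 12693\right) = \left(\left(\left(10954 + \frac{11553}{-14474}\right) - 12149\right) - 20469\right) 47392 = \left(\left(\left(10954 + 11553 \left(- \frac{1}{14474}\right)\right) - 12149\right) - 20469\right) 47392 = \left(\left(\left(10954 - \frac{11553}{14474}\right) - 12149\right) - 20469\right) 47392 = \left(\left(\frac{158536643}{14474} - 12149\right) - 20469\right) 47392 = \left(- \frac{17307983}{14474} - 20469\right) 47392 = \left(- \frac{313576289}{14474}\right) 47392 = - \frac{7430503744144}{7237} \approx -1.0267 \cdot 10^{9}$)
$\frac{1}{I} = \frac{1}{- \frac{7430503744144}{7237}} = - \frac{7237}{7430503744144}$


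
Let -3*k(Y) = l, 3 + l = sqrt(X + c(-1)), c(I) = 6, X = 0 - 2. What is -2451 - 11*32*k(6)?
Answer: -7705/3 ≈ -2568.3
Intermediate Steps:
X = -2
l = -1 (l = -3 + sqrt(-2 + 6) = -3 + sqrt(4) = -3 + 2 = -1)
k(Y) = 1/3 (k(Y) = -1/3*(-1) = 1/3)
-2451 - 11*32*k(6) = -2451 - 11*32/3 = -2451 - 352/3 = -7705/3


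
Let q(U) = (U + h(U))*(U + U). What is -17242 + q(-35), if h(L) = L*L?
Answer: -100542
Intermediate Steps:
h(L) = L**2
q(U) = 2*U*(U + U**2) (q(U) = (U + U**2)*(U + U) = (U + U**2)*(2*U) = 2*U*(U + U**2))
-17242 + q(-35) = -17242 + 2*(-35)**2*(1 - 35) = -17242 + 2*1225*(-34) = -17242 - 83300 = -100542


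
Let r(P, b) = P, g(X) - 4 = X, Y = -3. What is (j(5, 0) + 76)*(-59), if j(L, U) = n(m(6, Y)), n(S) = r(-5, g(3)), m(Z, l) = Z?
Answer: -4189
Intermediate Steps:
g(X) = 4 + X
n(S) = -5
j(L, U) = -5
(j(5, 0) + 76)*(-59) = (-5 + 76)*(-59) = 71*(-59) = -4189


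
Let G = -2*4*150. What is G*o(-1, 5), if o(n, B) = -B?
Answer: 6000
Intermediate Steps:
G = -1200 (G = -8*150 = -1200)
G*o(-1, 5) = -(-1200)*5 = -1200*(-5) = 6000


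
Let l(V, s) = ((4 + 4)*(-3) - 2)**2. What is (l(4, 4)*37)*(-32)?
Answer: -800384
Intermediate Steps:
l(V, s) = 676 (l(V, s) = (8*(-3) - 2)**2 = (-24 - 2)**2 = (-26)**2 = 676)
(l(4, 4)*37)*(-32) = (676*37)*(-32) = 25012*(-32) = -800384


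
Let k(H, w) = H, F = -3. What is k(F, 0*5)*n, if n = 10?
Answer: -30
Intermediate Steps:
k(F, 0*5)*n = -3*10 = -30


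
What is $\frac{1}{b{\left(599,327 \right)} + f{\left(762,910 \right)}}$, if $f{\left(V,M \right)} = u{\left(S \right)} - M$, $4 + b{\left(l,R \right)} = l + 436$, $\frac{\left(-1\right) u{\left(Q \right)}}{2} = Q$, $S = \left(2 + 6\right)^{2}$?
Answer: $- \frac{1}{7} \approx -0.14286$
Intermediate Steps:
$S = 64$ ($S = 8^{2} = 64$)
$u{\left(Q \right)} = - 2 Q$
$b{\left(l,R \right)} = 432 + l$ ($b{\left(l,R \right)} = -4 + \left(l + 436\right) = -4 + \left(436 + l\right) = 432 + l$)
$f{\left(V,M \right)} = -128 - M$ ($f{\left(V,M \right)} = \left(-2\right) 64 - M = -128 - M$)
$\frac{1}{b{\left(599,327 \right)} + f{\left(762,910 \right)}} = \frac{1}{\left(432 + 599\right) - 1038} = \frac{1}{1031 - 1038} = \frac{1}{-7} = - \frac{1}{7}$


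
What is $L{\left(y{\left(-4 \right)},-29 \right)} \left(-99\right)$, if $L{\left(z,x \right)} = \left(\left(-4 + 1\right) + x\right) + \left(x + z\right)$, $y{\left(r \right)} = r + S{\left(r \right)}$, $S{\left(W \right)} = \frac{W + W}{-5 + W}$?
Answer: $6347$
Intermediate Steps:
$S{\left(W \right)} = \frac{2 W}{-5 + W}$
$y{\left(r \right)} = r + \frac{2 r}{-5 + r}$
$L{\left(z,x \right)} = -3 + z + 2 x$ ($L{\left(z,x \right)} = \left(-3 + x\right) + \left(x + z\right) = -3 + z + 2 x$)
$L{\left(y{\left(-4 \right)},-29 \right)} \left(-99\right) = \left(-3 - \frac{4 \left(-3 - 4\right)}{-5 - 4} + 2 \left(-29\right)\right) \left(-99\right) = \left(-3 - 4 \frac{1}{-9} \left(-7\right) - 58\right) \left(-99\right) = \left(-3 - \left(- \frac{4}{9}\right) \left(-7\right) - 58\right) \left(-99\right) = \left(-3 - \frac{28}{9} - 58\right) \left(-99\right) = \left(- \frac{577}{9}\right) \left(-99\right) = 6347$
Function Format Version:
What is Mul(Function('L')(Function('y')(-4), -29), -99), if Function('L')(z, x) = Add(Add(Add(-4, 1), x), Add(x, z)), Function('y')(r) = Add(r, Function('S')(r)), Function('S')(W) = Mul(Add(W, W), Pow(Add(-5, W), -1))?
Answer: 6347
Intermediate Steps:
Function('S')(W) = Mul(2, W, Pow(Add(-5, W), -1)) (Function('S')(W) = Mul(Mul(2, W), Pow(Add(-5, W), -1)) = Mul(2, W, Pow(Add(-5, W), -1)))
Function('y')(r) = Add(r, Mul(2, r, Pow(Add(-5, r), -1)))
Function('L')(z, x) = Add(-3, z, Mul(2, x)) (Function('L')(z, x) = Add(Add(-3, x), Add(x, z)) = Add(-3, z, Mul(2, x)))
Mul(Function('L')(Function('y')(-4), -29), -99) = Mul(Add(-3, Mul(-4, Pow(Add(-5, -4), -1), Add(-3, -4)), Mul(2, -29)), -99) = Mul(Add(-3, Mul(-4, Pow(-9, -1), -7), -58), -99) = Mul(Add(-3, Mul(-4, Rational(-1, 9), -7), -58), -99) = Mul(Add(-3, Rational(-28, 9), -58), -99) = Mul(Rational(-577, 9), -99) = 6347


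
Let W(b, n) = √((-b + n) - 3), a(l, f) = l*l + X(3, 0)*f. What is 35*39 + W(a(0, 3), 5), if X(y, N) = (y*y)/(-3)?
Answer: 1365 + √11 ≈ 1368.3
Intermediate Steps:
X(y, N) = -y²/3 (X(y, N) = y²*(-⅓) = -y²/3)
a(l, f) = l² - 3*f (a(l, f) = l*l + (-⅓*3²)*f = l² + (-⅓*9)*f = l² - 3*f)
W(b, n) = √(-3 + n - b) (W(b, n) = √((n - b) - 3) = √(-3 + n - b))
35*39 + W(a(0, 3), 5) = 35*39 + √(-3 + 5 - (0² - 3*3)) = 1365 + √(-3 + 5 - (0 - 9)) = 1365 + √(-3 + 5 - 1*(-9)) = 1365 + √(-3 + 5 + 9) = 1365 + √11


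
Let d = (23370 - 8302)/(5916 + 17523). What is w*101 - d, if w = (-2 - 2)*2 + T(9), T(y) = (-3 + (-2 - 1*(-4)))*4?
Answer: -28423136/23439 ≈ -1212.6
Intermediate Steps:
T(y) = -4 (T(y) = (-3 + (-2 + 4))*4 = (-3 + 2)*4 = -1*4 = -4)
w = -12 (w = (-2 - 2)*2 - 4 = -4*2 - 4 = -8 - 4 = -12)
d = 15068/23439 ≈ 0.64286
w*101 - d = -12*101 - 1*15068/23439 = -1212 - 15068/23439 = -28423136/23439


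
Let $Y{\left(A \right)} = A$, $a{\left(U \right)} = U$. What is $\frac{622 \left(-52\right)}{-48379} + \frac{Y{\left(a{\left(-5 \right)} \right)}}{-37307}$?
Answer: $\frac{1206899503}{1804875353} \approx 0.66869$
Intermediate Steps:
$\frac{622 \left(-52\right)}{-48379} + \frac{Y{\left(a{\left(-5 \right)} \right)}}{-37307} = \frac{622 \left(-52\right)}{-48379} - \frac{5}{-37307} = \left(-32344\right) \left(- \frac{1}{48379}\right) - - \frac{5}{37307} = \frac{32344}{48379} + \frac{5}{37307} = \frac{1206899503}{1804875353}$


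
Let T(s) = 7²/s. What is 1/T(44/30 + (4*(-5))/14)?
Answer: 4/5145 ≈ 0.00077745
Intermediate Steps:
T(s) = 49/s
1/T(44/30 + (4*(-5))/14) = 1/(49/(44/30 + (4*(-5))/14)) = 1/(49/(44*(1/30) - 20*1/14)) = 1/(49/(22/15 - 10/7)) = 1/(49/(4/105)) = 1/(49*(105/4)) = 1/(5145/4) = 4/5145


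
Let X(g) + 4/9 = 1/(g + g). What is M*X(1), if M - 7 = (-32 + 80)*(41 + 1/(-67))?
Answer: 132277/1206 ≈ 109.68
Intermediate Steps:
X(g) = -4/9 + 1/(2*g) (X(g) = -4/9 + 1/(g + g) = -4/9 + 1/(2*g))
M = 132277/67 (M = 7 + (-32 + 80)*(41 + 1/(-67)) = 7 + 48*(41 - 1/67) = 7 + 48*(2746/67) = 7 + 131808/67 = 132277/67 ≈ 1974.3)
M*X(1) = 132277*((1/18)*(9 - 8*1)/1)/67 = 132277*((1/18)*1*(9 - 8))/67 = 132277*((1/18)*1*1)/67 = (132277/67)*(1/18) = 132277/1206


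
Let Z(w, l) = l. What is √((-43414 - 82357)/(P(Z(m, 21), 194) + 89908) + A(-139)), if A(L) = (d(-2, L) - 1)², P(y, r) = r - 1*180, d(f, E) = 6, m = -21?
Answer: √190839572238/89922 ≈ 4.8581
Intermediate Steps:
P(y, r) = -180 + r (P(y, r) = r - 180 = -180 + r)
A(L) = 25 (A(L) = (6 - 1)² = 5² = 25)
√((-43414 - 82357)/(P(Z(m, 21), 194) + 89908) + A(-139)) = √((-43414 - 82357)/((-180 + 194) + 89908) + 25) = √(-125771/(14 + 89908) + 25) = √(-125771/89922 + 25) = √(2122279/89922) = √190839572238/89922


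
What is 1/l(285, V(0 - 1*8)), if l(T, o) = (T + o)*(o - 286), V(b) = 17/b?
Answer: -64/5216215 ≈ -1.2269e-5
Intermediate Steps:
l(T, o) = (-286 + o)*(T + o) (l(T, o) = (T + o)*(-286 + o) = (-286 + o)*(T + o))
1/l(285, V(0 - 1*8)) = 1/((17/(0 - 1*8))² - 286*285 - 4862/(0 - 1*8) + 285*(17/(0 - 1*8))) = 1/((17/(0 - 8))² - 81510 - 4862/(0 - 8) + 285*(17/(0 - 8))) = 1/((17/(-8))² - 81510 - 4862/(-8) + 285*(17/(-8))) = 1/((17*(-⅛))² - 81510 - 4862*(-1)/8 + 285*(17*(-⅛))) = 1/((-17/8)² - 81510 - 286*(-17/8) + 285*(-17/8)) = 1/(289/64 - 81510 + 2431/4 - 4845/8) = 1/(-5216215/64) = -64/5216215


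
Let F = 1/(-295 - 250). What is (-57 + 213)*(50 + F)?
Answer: 4250844/545 ≈ 7799.7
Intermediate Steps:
F = -1/545 (F = 1/(-545) = -1/545 ≈ -0.0018349)
(-57 + 213)*(50 + F) = (-57 + 213)*(50 - 1/545) = 156*(27249/545) = 4250844/545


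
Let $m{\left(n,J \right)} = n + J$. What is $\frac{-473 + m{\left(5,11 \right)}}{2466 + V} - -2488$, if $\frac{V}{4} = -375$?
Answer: $\frac{2402951}{966} \approx 2487.5$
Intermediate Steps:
$V = -1500$ ($V = 4 \left(-375\right) = -1500$)
$m{\left(n,J \right)} = J + n$
$\frac{-473 + m{\left(5,11 \right)}}{2466 + V} - -2488 = \frac{-473 + \left(11 + 5\right)}{2466 - 1500} - -2488 = \frac{-473 + 16}{966} + 2488 = \left(-457\right) \frac{1}{966} + 2488 = - \frac{457}{966} + 2488 = \frac{2402951}{966}$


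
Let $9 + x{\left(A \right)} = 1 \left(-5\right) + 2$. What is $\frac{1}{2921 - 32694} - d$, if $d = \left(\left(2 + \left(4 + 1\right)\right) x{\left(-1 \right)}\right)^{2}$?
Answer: $- \frac{210078289}{29773} \approx -7056.0$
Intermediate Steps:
$x{\left(A \right)} = -12$ ($x{\left(A \right)} = -9 + \left(1 \left(-5\right) + 2\right) = -9 + \left(-5 + 2\right) = -9 - 3 = -12$)
$d = 7056$ ($d = \left(\left(2 + \left(4 + 1\right)\right) \left(-12\right)\right)^{2} = \left(\left(2 + 5\right) \left(-12\right)\right)^{2} = \left(7 \left(-12\right)\right)^{2} = \left(-84\right)^{2} = 7056$)
$\frac{1}{2921 - 32694} - d = \frac{1}{2921 - 32694} - 7056 = \frac{1}{-29773} - 7056 = - \frac{1}{29773} - 7056 = - \frac{210078289}{29773}$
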